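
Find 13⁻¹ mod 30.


Use the extended Euclidean algorithm to write 1 = 13·s + 30·t; then s mod 30 is the inverse.
Euclidean algorithm:
  13 = 0·30 + 13
  30 = 2·13 + 4
  13 = 3·4 + 1
  4 = 4·1 + 0
gcd(13,30) = 1
Back-substitution gives: 13·(7) + 30·(-3) = 1
So 13⁻¹ ≡ 7 ≡ 7 (mod 30)
Check: 13 × 7 = 91 ≡ 1 (mod 30) ✓

13⁻¹ ≡ 7 (mod 30)


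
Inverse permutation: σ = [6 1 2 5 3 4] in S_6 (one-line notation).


To find σ⁻¹, swap domain and range:
σ(1) = 6 → σ⁻¹(6) = 1
σ(2) = 1 → σ⁻¹(1) = 2
σ(3) = 2 → σ⁻¹(2) = 3
σ(4) = 5 → σ⁻¹(5) = 4
σ(5) = 3 → σ⁻¹(3) = 5
σ(6) = 4 → σ⁻¹(4) = 6

σ⁻¹ = [2 3 5 6 4 1]


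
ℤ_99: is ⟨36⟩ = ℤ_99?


g generates ℤ_n iff gcd(g, n) = 1
gcd(36, 99) = 9
Since gcd = 9 ≠ 1, ⟨36⟩ has order 11 < 99, so 36 is not a generator.

No, 36 does not generate ℤ_99


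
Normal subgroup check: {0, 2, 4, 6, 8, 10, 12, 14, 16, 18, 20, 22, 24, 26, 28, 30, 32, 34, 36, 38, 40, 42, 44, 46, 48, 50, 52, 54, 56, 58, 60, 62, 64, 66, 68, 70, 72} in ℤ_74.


H = {0, 2, 4, 6, 8, 10, 12, 14, 16, 18, 20, 22, 24, 26, 28, 30, 32, 34, 36, 38, 40, 42, 44, 46, 48, 50, 52, 54, 56, 58, 60, 62, 64, 66, 68, 70, 72} in ℤ_74
ℤ_74 is abelian; every subgroup of an abelian group is normal

Yes, normal subgroup


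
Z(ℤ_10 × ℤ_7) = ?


Z(G) = {g ∈ G | gx = xg for all x ∈ G}
Direct product of abelian groups is abelian, so Z(G) = G

Z(ℤ_10 × ℤ_7) = ℤ_10 × ℤ_7


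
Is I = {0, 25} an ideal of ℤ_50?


Check ideal conditions for I = {0, 25} in ℤ_50:
(1) I is an additive subgroup? Yes
(2) For r ∈ ℤ_50 and a ∈ I: r·a ∈ I? Yes

Yes, I is an ideal of ℤ_50


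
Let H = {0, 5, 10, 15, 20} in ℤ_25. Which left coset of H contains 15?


15 + H = {15 + h (mod 25) : h ∈ H}
15+0=15, 15+5=20, 15+10=0, 15+15=5, 15+20=10
15 + H = {0, 5, 10, 15, 20} = 0 + H

15 + H = {0, 5, 10, 15, 20}


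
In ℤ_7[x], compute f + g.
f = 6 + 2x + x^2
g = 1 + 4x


Add coefficients mod 7:
x^0: 6 + 1 = 0 (mod 7)
x^1: 2 + 4 = 6 (mod 7)
x^2: 1 + 0 = 1 (mod 7)
Result: 6x + x^2

f + g = 6x + x^2


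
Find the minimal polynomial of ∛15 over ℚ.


∛15 satisfies x³ - 15 = 0, irreducible over ℚ (no rational root; 15 is not a perfect cube)

Minimal polynomial: x³ - 15


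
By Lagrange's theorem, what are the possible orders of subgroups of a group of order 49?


Lagrange's theorem: |H| divides |G|
|G| = 49
Divisors of 49: 1, 7, 49

Possible subgroup orders: {1, 7, 49}


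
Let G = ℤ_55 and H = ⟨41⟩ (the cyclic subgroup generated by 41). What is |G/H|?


|⟨41⟩| = n / gcd(41, 55) = 55 / 1 = 55
H is normal (ℤ_55 is abelian).
|G/H| = |G| / |H| = 55 / 55 = 1

|G/H| = 1


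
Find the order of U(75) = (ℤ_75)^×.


U(n) is the group of units mod n; |U(n)| = φ(n)
|U(75)| = φ(75) = 40

|U(75) = (ℤ_75)^×| = 40


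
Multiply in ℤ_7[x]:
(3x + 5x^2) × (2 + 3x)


Expand and collect like terms; reduce coefficients mod 7:
x^0: 0·2 = 0 ≡ 0 (mod 7)
x^1: 0·3 + 3·2 = 6 ≡ 6 (mod 7)
x^2: 3·3 + 5·2 = 19 ≡ 5 (mod 7)
x^3: 5·3 = 15 ≡ 1 (mod 7)
Result: 6x + 5x^2 + x^3

f · g = 6x + 5x^2 + x^3


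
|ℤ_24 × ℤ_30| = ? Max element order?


|ℤ_24 × ℤ_30| = 24 × 30 = 720
Max element order = lcm(24,30) = 120
Cyclic? No (gcd=6)

|ℤ_24×ℤ_30| = 720, max element order = 120


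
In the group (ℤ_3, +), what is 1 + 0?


Operation: addition mod 3
1 + 0 = (a + b) mod 3 with a = 1, b = 0

1 + 0 = 1


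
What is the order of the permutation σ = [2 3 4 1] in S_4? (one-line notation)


Cycle decomposition: (1 2 3 4)
Cycle lengths: 4
Order = lcm(4) = 4

ord(σ) = 4


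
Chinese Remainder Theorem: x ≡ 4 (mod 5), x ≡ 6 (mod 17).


m₁ = 5, m₂ = 17, gcd = 1, so CRT applies. M = m₁·m₂ = 85
Let M₁ = M/m₁ = 17, M₂ = M/m₂ = 5
Find y₁ ≡ M₁⁻¹ (mod m₁): 17⁻¹ ≡ 3 (mod 5)
Find y₂ ≡ M₂⁻¹ (mod m₂): 5⁻¹ ≡ 7 (mod 17)
x = a₁·M₁·y₁ + a₂·M₂·y₂ = 4·17·3 + 6·5·7 = 414
Reduce mod 85: x ≡ 74
Check: 74 mod 5 = 4 ✓, 74 mod 17 = 6 ✓

x ≡ 74 (mod 85)


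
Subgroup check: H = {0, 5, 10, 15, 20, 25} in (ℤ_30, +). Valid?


Subgroup test for H = {0, 5, 10, 15, 20, 25} in (ℤ_30, +):
(1) 0 ∈ H? Yes
(2) Closure: for all a,b ∈ H, (a+b) mod 30 ∈ H? Yes
(3) Inverses: for all a ∈ H, -a mod 30 ∈ H? Yes

Yes, H is a subgroup of ℤ_30


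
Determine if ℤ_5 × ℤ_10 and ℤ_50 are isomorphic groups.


Comparing ℤ_5 × ℤ_10 and ℤ_50:
gcd(5,10) = 5 ≠ 1. Max element order in ℤ_5×ℤ_10 is lcm(5,10) = 10 < 50, so it has no element of order 50

No, ℤ_5 × ℤ_10 ≇ ℤ_50


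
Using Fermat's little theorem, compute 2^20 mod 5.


Fermat's little theorem: if p is prime and gcd(a,p)=1, then a^(p-1) ≡ 1 (mod p)
p = 5 is prime, gcd(2,5) = 1
Reduce exponent: 20 mod 4 = 0
So 2^20 ≡ 2^0 (mod 5)
2^0 = 1

2^20 ≡ 1 (mod 5)


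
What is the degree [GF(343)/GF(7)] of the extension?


GF(343) = GF(7^3), so the extension degree is 3

[GF(343)/GF(7)] = 3


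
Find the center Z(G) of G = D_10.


Z(G) = {g ∈ G | gx = xg for all x ∈ G}
For even n, Z(D_n) = {e, r^(n/2)}: the 180° rotation r^5 commutes with every reflection and rotation

Z(D_10) = {e, r^5}


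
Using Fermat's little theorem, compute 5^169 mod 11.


Fermat's little theorem: if p is prime and gcd(a,p)=1, then a^(p-1) ≡ 1 (mod p)
p = 11 is prime, gcd(5,11) = 1
Reduce exponent: 169 mod 10 = 9
So 5^169 ≡ 5^9 (mod 11)
5^9 mod 11 = 9

5^169 ≡ 9 (mod 11)


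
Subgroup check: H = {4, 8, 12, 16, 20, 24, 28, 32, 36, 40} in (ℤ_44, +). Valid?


Subgroup test for H = {4, 8, 12, 16, 20, 24, 28, 32, 36, 40} in (ℤ_44, +):
(1) 0 ∈ H? No
(2) Closure: for all a,b ∈ H, (a+b) mod 44 ∈ H? No  [counterexample: 4 + 40 = 0 ∉ H]
(3) Inverses: for all a ∈ H, -a mod 44 ∈ H? Yes

No, H is not a subgroup of ℤ_44


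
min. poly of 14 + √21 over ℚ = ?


Let α = 14 + √21. Then α - 14 = √21, so (α - 14)² = 21, giving α² - 28α + 175 = 0. Degree 2 and α ∉ ℚ, so this is the minimal polynomial.

Minimal polynomial: x² - 28x + 175


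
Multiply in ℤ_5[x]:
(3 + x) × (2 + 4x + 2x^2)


Expand and collect like terms; reduce coefficients mod 5:
x^0: 3·2 = 6 ≡ 1 (mod 5)
x^1: 3·4 + 1·2 = 14 ≡ 4 (mod 5)
x^2: 3·2 + 1·4 = 10 ≡ 0 (mod 5)
x^3: 1·2 = 2 ≡ 2 (mod 5)
Result: 1 + 4x + 2x^3

f · g = 1 + 4x + 2x^3


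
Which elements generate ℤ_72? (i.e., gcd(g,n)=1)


g generates ℤ_n iff gcd(g,n) = 1
Prime factors of 72: 2, 3
Generators are g ∈ {1,...,71} not divisible by any of these primes.
Generators: {1, 5, 7, 11, 13, 17, 19, 23, 25, 29, 31, 35, 37, 41, 43, 47, 49, 53, 55, 59, 61, 65, 67, 71}
Number of generators = φ(72) = 24

Generators of ℤ_72 = {1, 5, 7, 11, 13, 17, 19, 23, 25, 29, 31, 35, 37, 41, 43, 47, 49, 53, 55, 59, 61, 65, 67, 71}


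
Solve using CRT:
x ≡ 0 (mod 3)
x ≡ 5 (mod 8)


m₁ = 3, m₂ = 8, gcd = 1, so CRT applies. M = m₁·m₂ = 24
Let M₁ = M/m₁ = 8, M₂ = M/m₂ = 3
Find y₁ ≡ M₁⁻¹ (mod m₁): 8⁻¹ ≡ 2 (mod 3)
Find y₂ ≡ M₂⁻¹ (mod m₂): 3⁻¹ ≡ 3 (mod 8)
x = a₁·M₁·y₁ + a₂·M₂·y₂ = 0·8·2 + 5·3·3 = 45
Reduce mod 24: x ≡ 21
Check: 21 mod 3 = 0 ✓, 21 mod 8 = 5 ✓

x ≡ 21 (mod 24)


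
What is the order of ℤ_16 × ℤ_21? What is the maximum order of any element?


|ℤ_16 × ℤ_21| = 16 × 21 = 336
Max element order = lcm(16,21) = 336
Cyclic? Yes (gcd=1)

|ℤ_16×ℤ_21| = 336, max element order = 336


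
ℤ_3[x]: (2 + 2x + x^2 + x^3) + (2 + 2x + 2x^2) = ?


Add coefficients mod 3:
x^0: 2 + 2 = 1 (mod 3)
x^1: 2 + 2 = 1 (mod 3)
x^2: 1 + 2 = 0 (mod 3)
x^3: 1 + 0 = 1 (mod 3)
Result: 1 + x + x^3

f + g = 1 + x + x^3


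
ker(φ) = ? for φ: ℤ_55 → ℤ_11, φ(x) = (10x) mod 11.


Kernel = preimage of identity
ker(φ) = {x ∈ ℤ_55 : 10x ≡ 0 (mod 11)}. Since 11 | 55, φ is well-defined. The kernel is the cyclic subgroup ⟨11⟩ of ℤ_55 (order 5), i.e. {0, 11, 22, 33, 44}

ker(φ) = {0, 11, 22, 33, 44}


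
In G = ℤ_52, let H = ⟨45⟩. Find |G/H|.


|⟨45⟩| = n / gcd(45, 52) = 52 / 1 = 52
H is normal (ℤ_52 is abelian).
|G/H| = |G| / |H| = 52 / 52 = 1

|G/H| = 1


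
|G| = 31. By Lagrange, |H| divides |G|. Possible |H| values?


Lagrange's theorem: |H| divides |G|
|G| = 31
Divisors of 31: 1, 31

Possible subgroup orders: {1, 31}


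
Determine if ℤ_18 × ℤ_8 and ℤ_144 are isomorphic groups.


Comparing ℤ_18 × ℤ_8 and ℤ_144:
gcd(18,8) = 2 ≠ 1. Max element order in ℤ_18×ℤ_8 is lcm(18,8) = 72 < 144, so it has no element of order 144

No, ℤ_18 × ℤ_8 ≇ ℤ_144


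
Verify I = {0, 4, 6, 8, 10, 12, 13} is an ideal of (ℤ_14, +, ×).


Check ideal conditions for I = {0, 4, 6, 8, 10, 12, 13} in ℤ_14:
(1) I is an additive subgroup? No
(2) For r ∈ ℤ_14 and a ∈ I: r·a ∈ I? No  [counterexample: r=2, a=8, r·a mod 14 = 2 ∉ I]

No, I is not an ideal of ℤ_14


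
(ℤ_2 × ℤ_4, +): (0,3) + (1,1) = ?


Operation: componentwise addition mod (2, 4)
(0,3) + (1,1) = ((a₁+b₁) mod 2, (a₂+b₂) mod 4) with a = (0,3), b = (1,1)

(0,3) + (1,1) = (1,0)


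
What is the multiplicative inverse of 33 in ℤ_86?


Use the extended Euclidean algorithm to write 1 = 33·s + 86·t; then s mod 86 is the inverse.
Euclidean algorithm:
  33 = 0·86 + 33
  86 = 2·33 + 20
  33 = 1·20 + 13
  20 = 1·13 + 7
  13 = 1·7 + 6
  7 = 1·6 + 1
  6 = 6·1 + 0
gcd(33,86) = 1
Back-substitution gives: 33·(-13) + 86·(5) = 1
So 33⁻¹ ≡ -13 ≡ 73 (mod 86)
Check: 33 × 73 = 2409 ≡ 1 (mod 86) ✓

33⁻¹ ≡ 73 (mod 86)


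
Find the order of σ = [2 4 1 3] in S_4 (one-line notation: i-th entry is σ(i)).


Cycle decomposition: (1 2 4 3)
Cycle lengths: 4
Order = lcm(4) = 4

ord(σ) = 4


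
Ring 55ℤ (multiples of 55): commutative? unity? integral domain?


55ℤ is a commutative ring under +,× but has no multiplicative identity (1 ∉ 55ℤ); it has no zero divisors, but without unity it is not an integral domain
Commutative: Yes
Integral domain: No
Has unity: No

55ℤ (multiples of 55): Commutative=Yes, Unity=No


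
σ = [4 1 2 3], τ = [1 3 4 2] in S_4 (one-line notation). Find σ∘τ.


σ∘τ: apply τ first, then σ
1 →τ 1 →σ 4
2 →τ 3 →σ 2
3 →τ 4 →σ 3
4 →τ 2 →σ 1

σ∘τ = [4 2 3 1]


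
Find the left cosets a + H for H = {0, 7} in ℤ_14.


H = {0, 7}, |H| = 2
Number of cosets = |G|/|H| = 14/2 = 7
0 + H = {0, 7}
1 + H = {1, 8}
2 + H = {2, 9}
3 + H = {3, 10}
4 + H = {4, 11}
5 + H = {5, 12}
6 + H = {6, 13}

Cosets: 0+H={0,7}; 1+H={1,8}; 2+H={2,9}; 3+H={3,10}; 4+H={4,11}; 5+H={5,12}; 6+H={6,13}


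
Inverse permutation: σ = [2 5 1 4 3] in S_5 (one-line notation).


To find σ⁻¹, swap domain and range:
σ(1) = 2 → σ⁻¹(2) = 1
σ(2) = 5 → σ⁻¹(5) = 2
σ(3) = 1 → σ⁻¹(1) = 3
σ(4) = 4 → σ⁻¹(4) = 4
σ(5) = 3 → σ⁻¹(3) = 5

σ⁻¹ = [3 1 5 4 2]


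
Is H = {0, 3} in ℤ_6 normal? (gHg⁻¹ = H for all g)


H = {0, 3} in ℤ_6
ℤ_6 is abelian; every subgroup of an abelian group is normal

Yes, normal subgroup


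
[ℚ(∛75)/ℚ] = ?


∛75 has minimal polynomial x³ - 75 (irreducible over ℚ since 75 is not a perfect cube)

[ℚ(∛75)/ℚ] = 3


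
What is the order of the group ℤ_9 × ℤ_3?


|A × B| = |A| · |B|
|ℤ_9 × ℤ_3| = 9 × 3 = 27

|ℤ_9 × ℤ_3| = 27


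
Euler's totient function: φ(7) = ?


φ(n) = count of k ∈ {1,...,n} with gcd(k,n)=1
Coprimes to 7: {1, 2, 3, 4, 5, 6}
Count: 6

φ(7) = 6


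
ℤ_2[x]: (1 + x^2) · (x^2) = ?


Expand and collect like terms; reduce coefficients mod 2:
x^0: 1·0 = 0 ≡ 0 (mod 2)
x^1: 1·0 + 0·0 = 0 ≡ 0 (mod 2)
x^2: 1·1 + 0·0 + 1·0 = 1 ≡ 1 (mod 2)
x^3: 0·1 + 1·0 = 0 ≡ 0 (mod 2)
x^4: 1·1 = 1 ≡ 1 (mod 2)
Result: x^2 + x^4

f · g = x^2 + x^4


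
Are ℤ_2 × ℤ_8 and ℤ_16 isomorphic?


Comparing ℤ_2 × ℤ_8 and ℤ_16:
gcd(2,8) = 2 ≠ 1. Max element order in ℤ_2×ℤ_8 is lcm(2,8) = 8 < 16, so it has no element of order 16

No, ℤ_2 × ℤ_8 ≇ ℤ_16


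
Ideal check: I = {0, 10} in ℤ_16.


Check ideal conditions for I = {0, 10} in ℤ_16:
(1) I is an additive subgroup? No
(2) For r ∈ ℤ_16 and a ∈ I: r·a ∈ I? No  [counterexample: r=2, a=10, r·a mod 16 = 4 ∉ I]

No, I is not an ideal of ℤ_16


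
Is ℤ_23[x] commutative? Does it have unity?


ℤ_23 is a field (n prime), so ℤ_23[x] is a commutative integral domain with unity
Commutative: Yes
Integral domain: Yes
Has unity: Yes

ℤ_23[x]: Commutative=Yes, Unity=Yes


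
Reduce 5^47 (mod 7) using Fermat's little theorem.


Fermat's little theorem: if p is prime and gcd(a,p)=1, then a^(p-1) ≡ 1 (mod p)
p = 7 is prime, gcd(5,7) = 1
Reduce exponent: 47 mod 6 = 5
So 5^47 ≡ 5^5 (mod 7)
5^5 mod 7 = 3

5^47 ≡ 3 (mod 7)


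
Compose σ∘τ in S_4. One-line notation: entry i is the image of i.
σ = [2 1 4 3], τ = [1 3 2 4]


σ∘τ: apply τ first, then σ
1 →τ 1 →σ 2
2 →τ 3 →σ 4
3 →τ 2 →σ 1
4 →τ 4 →σ 3

σ∘τ = [2 4 1 3]


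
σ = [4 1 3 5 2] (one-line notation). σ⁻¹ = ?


To find σ⁻¹, swap domain and range:
σ(1) = 4 → σ⁻¹(4) = 1
σ(2) = 1 → σ⁻¹(1) = 2
σ(3) = 3 → σ⁻¹(3) = 3
σ(4) = 5 → σ⁻¹(5) = 4
σ(5) = 2 → σ⁻¹(2) = 5

σ⁻¹ = [2 5 3 1 4]


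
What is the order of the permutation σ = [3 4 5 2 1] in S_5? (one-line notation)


Cycle decomposition: (1 3 5) (2 4)
Cycle lengths: 3, 2
Order = lcm(3, 2) = 6

ord(σ) = 6


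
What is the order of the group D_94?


|D_n| = 2n (n rotations and n reflections)
|D_94| = 2×94 = 188

|D_94| = 188


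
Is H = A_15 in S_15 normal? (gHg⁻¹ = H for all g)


H = A_15 in S_15
A_15 has index 2 in S_15, and every subgroup of index 2 is normal

Yes, normal subgroup


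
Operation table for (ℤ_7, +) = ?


Elements: {0, 1, 2, 3, 4, 5, 6}
Operation: addition mod 7
Entry (a, b) = (a + b) mod 7

Cayley table:
  | 0 | 1 | 2 | 3 | 4 | 5 | 6
0 | 0 | 1 | 2 | 3 | 4 | 5 | 6
1 | 1 | 2 | 3 | 4 | 5 | 6 | 0
2 | 2 | 3 | 4 | 5 | 6 | 0 | 1
3 | 3 | 4 | 5 | 6 | 0 | 1 | 2
4 | 4 | 5 | 6 | 0 | 1 | 2 | 3
5 | 5 | 6 | 0 | 1 | 2 | 3 | 4
6 | 6 | 0 | 1 | 2 | 3 | 4 | 5


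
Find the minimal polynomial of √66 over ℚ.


√66 satisfies x² - 66 = 0, irreducible over ℚ since 66 is squarefree

Minimal polynomial: x² - 66


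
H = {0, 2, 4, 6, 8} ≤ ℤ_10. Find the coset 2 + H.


2 + H = {2 + h (mod 10) : h ∈ H}
2+0=2, 2+2=4, 2+4=6, 2+6=8, 2+8=0
2 + H = {0, 2, 4, 6, 8} = 0 + H

2 + H = {0, 2, 4, 6, 8}


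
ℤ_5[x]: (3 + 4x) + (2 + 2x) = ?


Add coefficients mod 5:
x^0: 3 + 2 = 0 (mod 5)
x^1: 4 + 2 = 1 (mod 5)
Result: x

f + g = x


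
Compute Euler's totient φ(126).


Factor n: 126 = 2 × 3^2 × 7
φ(n) = n · ∏(1 - 1/p) over distinct primes p | n
φ(126) = 126 · (1 - 1/2) · (1 - 1/3) · (1 - 1/7) = 36

φ(126) = 36


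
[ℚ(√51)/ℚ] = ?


√51 has minimal polynomial x² - 51 (irreducible over ℚ since 51 is squarefree)

[ℚ(√51)/ℚ] = 2


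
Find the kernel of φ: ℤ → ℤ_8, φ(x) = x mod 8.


Kernel = preimage of identity
ker(φ) = {x ∈ ℤ : x ≡ 0 (mod 8)} = 8ℤ = {0, ±8, ±16, ...}

ker(φ) = 8ℤ


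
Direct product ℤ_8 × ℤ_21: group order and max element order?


|ℤ_8 × ℤ_21| = 8 × 21 = 168
Max element order = lcm(8,21) = 168
Cyclic? Yes (gcd=1)

|ℤ_8×ℤ_21| = 168, max element order = 168


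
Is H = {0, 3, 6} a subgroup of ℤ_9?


Subgroup test for H = {0, 3, 6} in (ℤ_9, +):
(1) 0 ∈ H? Yes
(2) Closure: for all a,b ∈ H, (a+b) mod 9 ∈ H? Yes
(3) Inverses: for all a ∈ H, -a mod 9 ∈ H? Yes

Yes, H is a subgroup of ℤ_9


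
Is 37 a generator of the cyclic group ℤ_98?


g generates ℤ_n iff gcd(g, n) = 1
gcd(37, 98) = 1
Since gcd = 1, 37 is a generator.

Yes, 37 generates ℤ_98


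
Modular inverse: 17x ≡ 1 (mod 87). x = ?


Use the extended Euclidean algorithm to write 1 = 17·s + 87·t; then s mod 87 is the inverse.
Euclidean algorithm:
  17 = 0·87 + 17
  87 = 5·17 + 2
  17 = 8·2 + 1
  2 = 2·1 + 0
gcd(17,87) = 1
Back-substitution gives: 17·(41) + 87·(-8) = 1
So 17⁻¹ ≡ 41 ≡ 41 (mod 87)
Check: 17 × 41 = 697 ≡ 1 (mod 87) ✓

17⁻¹ ≡ 41 (mod 87)


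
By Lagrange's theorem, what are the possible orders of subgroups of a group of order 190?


Lagrange's theorem: |H| divides |G|
|G| = 190
Divisors of 190: 1, 2, 5, 10, 19, 38, 95, 190

Possible subgroup orders: {1, 2, 5, 10, 19, 38, 95, 190}


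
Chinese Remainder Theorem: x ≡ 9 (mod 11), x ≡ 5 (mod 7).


m₁ = 11, m₂ = 7, gcd = 1, so CRT applies. M = m₁·m₂ = 77
Let M₁ = M/m₁ = 7, M₂ = M/m₂ = 11
Find y₁ ≡ M₁⁻¹ (mod m₁): 7⁻¹ ≡ 8 (mod 11)
Find y₂ ≡ M₂⁻¹ (mod m₂): 11⁻¹ ≡ 2 (mod 7)
x = a₁·M₁·y₁ + a₂·M₂·y₂ = 9·7·8 + 5·11·2 = 614
Reduce mod 77: x ≡ 75
Check: 75 mod 11 = 9 ✓, 75 mod 7 = 5 ✓

x ≡ 75 (mod 77)


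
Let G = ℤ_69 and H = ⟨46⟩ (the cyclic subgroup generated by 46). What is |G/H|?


|⟨46⟩| = n / gcd(46, 69) = 69 / 23 = 3
H is normal (ℤ_69 is abelian).
|G/H| = |G| / |H| = 69 / 3 = 23

|G/H| = 23


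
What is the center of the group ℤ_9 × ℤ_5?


Z(G) = {g ∈ G | gx = xg for all x ∈ G}
Direct product of abelian groups is abelian, so Z(G) = G

Z(ℤ_9 × ℤ_5) = ℤ_9 × ℤ_5


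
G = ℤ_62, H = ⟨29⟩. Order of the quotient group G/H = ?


|⟨29⟩| = n / gcd(29, 62) = 62 / 1 = 62
H is normal (ℤ_62 is abelian).
|G/H| = |G| / |H| = 62 / 62 = 1

|G/H| = 1


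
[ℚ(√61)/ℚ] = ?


√61 has minimal polynomial x² - 61 (irreducible over ℚ since 61 is squarefree)

[ℚ(√61)/ℚ] = 2


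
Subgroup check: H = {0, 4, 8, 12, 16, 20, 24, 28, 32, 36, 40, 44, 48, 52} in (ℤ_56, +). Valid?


Subgroup test for H = {0, 4, 8, 12, 16, 20, 24, 28, 32, 36, 40, 44, 48, 52} in (ℤ_56, +):
(1) 0 ∈ H? Yes
(2) Closure: for all a,b ∈ H, (a+b) mod 56 ∈ H? Yes
(3) Inverses: for all a ∈ H, -a mod 56 ∈ H? Yes

Yes, H is a subgroup of ℤ_56


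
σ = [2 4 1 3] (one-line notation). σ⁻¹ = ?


To find σ⁻¹, swap domain and range:
σ(1) = 2 → σ⁻¹(2) = 1
σ(2) = 4 → σ⁻¹(4) = 2
σ(3) = 1 → σ⁻¹(1) = 3
σ(4) = 3 → σ⁻¹(3) = 4

σ⁻¹ = [3 1 4 2]


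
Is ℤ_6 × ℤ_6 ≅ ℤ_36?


Comparing ℤ_6 × ℤ_6 and ℤ_36:
gcd(6,6) = 6 ≠ 1. Max element order in ℤ_6×ℤ_6 is lcm(6,6) = 6 < 36, so it has no element of order 36

No, ℤ_6 × ℤ_6 ≇ ℤ_36


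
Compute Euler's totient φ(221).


Factor n: 221 = 13 × 17
φ(n) = n · ∏(1 - 1/p) over distinct primes p | n
φ(221) = 221 · (1 - 1/13) · (1 - 1/17) = 192

φ(221) = 192


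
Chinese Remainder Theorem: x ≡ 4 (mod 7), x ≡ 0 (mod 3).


m₁ = 7, m₂ = 3, gcd = 1, so CRT applies. M = m₁·m₂ = 21
Let M₁ = M/m₁ = 3, M₂ = M/m₂ = 7
Find y₁ ≡ M₁⁻¹ (mod m₁): 3⁻¹ ≡ 5 (mod 7)
Find y₂ ≡ M₂⁻¹ (mod m₂): 7⁻¹ ≡ 1 (mod 3)
x = a₁·M₁·y₁ + a₂·M₂·y₂ = 4·3·5 + 0·7·1 = 60
Reduce mod 21: x ≡ 18
Check: 18 mod 7 = 4 ✓, 18 mod 3 = 0 ✓

x ≡ 18 (mod 21)


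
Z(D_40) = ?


Z(G) = {g ∈ G | gx = xg for all x ∈ G}
For even n, Z(D_n) = {e, r^(n/2)}: the 180° rotation r^20 commutes with every reflection and rotation

Z(D_40) = {e, r^20}


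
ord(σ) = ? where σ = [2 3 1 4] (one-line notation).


Cycle decomposition: (1 2 3)
Cycle lengths: 3
Order = lcm(3) = 3

ord(σ) = 3


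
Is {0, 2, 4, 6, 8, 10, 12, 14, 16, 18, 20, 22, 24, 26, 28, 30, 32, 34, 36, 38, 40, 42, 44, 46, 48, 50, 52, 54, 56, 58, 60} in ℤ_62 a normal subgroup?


H = {0, 2, 4, 6, 8, 10, 12, 14, 16, 18, 20, 22, 24, 26, 28, 30, 32, 34, 36, 38, 40, 42, 44, 46, 48, 50, 52, 54, 56, 58, 60} in ℤ_62
ℤ_62 is abelian; every subgroup of an abelian group is normal

Yes, normal subgroup


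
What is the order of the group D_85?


|D_n| = 2n (n rotations and n reflections)
|D_85| = 2×85 = 170

|D_85| = 170


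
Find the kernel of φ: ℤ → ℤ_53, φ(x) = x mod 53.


Kernel = preimage of identity
ker(φ) = {x ∈ ℤ : x ≡ 0 (mod 53)} = 53ℤ = {0, ±53, ±106, ...}

ker(φ) = 53ℤ


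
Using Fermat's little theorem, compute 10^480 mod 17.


Fermat's little theorem: if p is prime and gcd(a,p)=1, then a^(p-1) ≡ 1 (mod p)
p = 17 is prime, gcd(10,17) = 1
Reduce exponent: 480 mod 16 = 0
So 10^480 ≡ 10^0 (mod 17)
10^0 = 1

10^480 ≡ 1 (mod 17)


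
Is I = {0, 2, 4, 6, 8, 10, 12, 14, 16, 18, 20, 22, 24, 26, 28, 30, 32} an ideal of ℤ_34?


Check ideal conditions for I = {0, 2, 4, 6, 8, 10, 12, 14, 16, 18, 20, 22, 24, 26, 28, 30, 32} in ℤ_34:
(1) I is an additive subgroup? Yes
(2) For r ∈ ℤ_34 and a ∈ I: r·a ∈ I? Yes

Yes, I is an ideal of ℤ_34


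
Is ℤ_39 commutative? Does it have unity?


ℤ_39 is a commutative ring with unity 1; 39 = 3×13 is composite, so 3·13 ≡ 0 gives zero divisors (not an integral domain)
Commutative: Yes
Integral domain: No
Has unity: Yes

ℤ_39: Commutative=Yes, Unity=Yes


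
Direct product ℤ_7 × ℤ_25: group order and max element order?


|ℤ_7 × ℤ_25| = 7 × 25 = 175
Max element order = lcm(7,25) = 175
Cyclic? Yes (gcd=1)

|ℤ_7×ℤ_25| = 175, max element order = 175


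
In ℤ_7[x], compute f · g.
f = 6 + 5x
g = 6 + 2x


Expand and collect like terms; reduce coefficients mod 7:
x^0: 6·6 = 36 ≡ 1 (mod 7)
x^1: 6·2 + 5·6 = 42 ≡ 0 (mod 7)
x^2: 5·2 = 10 ≡ 3 (mod 7)
Result: 1 + 3x^2

f · g = 1 + 3x^2


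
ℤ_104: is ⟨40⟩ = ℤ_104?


g generates ℤ_n iff gcd(g, n) = 1
gcd(40, 104) = 8
Since gcd = 8 ≠ 1, ⟨40⟩ has order 13 < 104, so 40 is not a generator.

No, 40 does not generate ℤ_104


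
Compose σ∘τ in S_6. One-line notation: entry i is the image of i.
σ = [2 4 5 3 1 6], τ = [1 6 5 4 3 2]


σ∘τ: apply τ first, then σ
1 →τ 1 →σ 2
2 →τ 6 →σ 6
3 →τ 5 →σ 1
4 →τ 4 →σ 3
5 →τ 3 →σ 5
6 →τ 2 →σ 4

σ∘τ = [2 6 1 3 5 4]


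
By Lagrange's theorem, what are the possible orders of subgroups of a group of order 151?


Lagrange's theorem: |H| divides |G|
|G| = 151
Divisors of 151: 1, 151

Possible subgroup orders: {1, 151}


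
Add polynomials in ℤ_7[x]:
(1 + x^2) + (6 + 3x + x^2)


Add coefficients mod 7:
x^0: 1 + 6 = 0 (mod 7)
x^1: 0 + 3 = 3 (mod 7)
x^2: 1 + 1 = 2 (mod 7)
Result: 3x + 2x^2

f + g = 3x + 2x^2


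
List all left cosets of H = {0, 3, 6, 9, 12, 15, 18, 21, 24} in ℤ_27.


H = {0, 3, 6, 9, 12, 15, 18, 21, 24}, |H| = 9
Number of cosets = |G|/|H| = 27/9 = 3
0 + H = {0, 3, 6, 9, 12, 15, 18, 21, 24}
1 + H = {1, 4, 7, 10, 13, 16, 19, 22, 25}
2 + H = {2, 5, 8, 11, 14, 17, 20, 23, 26}

Cosets: 0+H={0,3,6,9,12,15,18,21,24}; 1+H={1,4,7,10,13,16,19,22,25}; 2+H={2,5,8,11,14,17,20,23,26}


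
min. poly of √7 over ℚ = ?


√7 satisfies x² - 7 = 0, irreducible over ℚ since 7 is squarefree

Minimal polynomial: x² - 7


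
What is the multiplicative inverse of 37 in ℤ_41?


Use the extended Euclidean algorithm to write 1 = 37·s + 41·t; then s mod 41 is the inverse.
Euclidean algorithm:
  37 = 0·41 + 37
  41 = 1·37 + 4
  37 = 9·4 + 1
  4 = 4·1 + 0
gcd(37,41) = 1
Back-substitution gives: 37·(10) + 41·(-9) = 1
So 37⁻¹ ≡ 10 ≡ 10 (mod 41)
Check: 37 × 10 = 370 ≡ 1 (mod 41) ✓

37⁻¹ ≡ 10 (mod 41)


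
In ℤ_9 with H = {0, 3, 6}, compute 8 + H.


8 + H = {8 + h (mod 9) : h ∈ H}
8+0=8, 8+3=2, 8+6=5
8 + H = {2, 5, 8} = 2 + H

8 + H = {2, 5, 8}


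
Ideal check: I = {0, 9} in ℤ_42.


Check ideal conditions for I = {0, 9} in ℤ_42:
(1) I is an additive subgroup? No
(2) For r ∈ ℤ_42 and a ∈ I: r·a ∈ I? No  [counterexample: r=2, a=9, r·a mod 42 = 18 ∉ I]

No, I is not an ideal of ℤ_42


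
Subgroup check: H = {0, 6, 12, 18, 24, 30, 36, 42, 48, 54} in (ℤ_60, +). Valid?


Subgroup test for H = {0, 6, 12, 18, 24, 30, 36, 42, 48, 54} in (ℤ_60, +):
(1) 0 ∈ H? Yes
(2) Closure: for all a,b ∈ H, (a+b) mod 60 ∈ H? Yes
(3) Inverses: for all a ∈ H, -a mod 60 ∈ H? Yes

Yes, H is a subgroup of ℤ_60


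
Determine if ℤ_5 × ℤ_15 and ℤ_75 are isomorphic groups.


Comparing ℤ_5 × ℤ_15 and ℤ_75:
gcd(5,15) = 5 ≠ 1. Max element order in ℤ_5×ℤ_15 is lcm(5,15) = 15 < 75, so it has no element of order 75

No, ℤ_5 × ℤ_15 ≇ ℤ_75


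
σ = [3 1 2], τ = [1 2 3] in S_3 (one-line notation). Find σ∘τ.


σ∘τ: apply τ first, then σ
1 →τ 1 →σ 3
2 →τ 2 →σ 1
3 →τ 3 →σ 2

σ∘τ = [3 1 2]


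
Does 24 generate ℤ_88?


g generates ℤ_n iff gcd(g, n) = 1
gcd(24, 88) = 8
Since gcd = 8 ≠ 1, ⟨24⟩ has order 11 < 88, so 24 is not a generator.

No, 24 does not generate ℤ_88


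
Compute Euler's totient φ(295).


Factor n: 295 = 5 × 59
φ(n) = n · ∏(1 - 1/p) over distinct primes p | n
φ(295) = 295 · (1 - 1/5) · (1 - 1/59) = 232

φ(295) = 232


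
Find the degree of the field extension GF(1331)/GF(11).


GF(1331) = GF(11^3), so the extension degree is 3

[GF(1331)/GF(11)] = 3


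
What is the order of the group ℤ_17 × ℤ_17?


|A × B| = |A| · |B|
|ℤ_17 × ℤ_17| = 17 × 17 = 289

|ℤ_17 × ℤ_17| = 289


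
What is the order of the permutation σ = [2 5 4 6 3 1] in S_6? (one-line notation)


Cycle decomposition: (1 2 5 3 4 6)
Cycle lengths: 6
Order = lcm(6) = 6

ord(σ) = 6


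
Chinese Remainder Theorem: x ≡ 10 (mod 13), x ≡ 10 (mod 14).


m₁ = 13, m₂ = 14, gcd = 1, so CRT applies. M = m₁·m₂ = 182
Let M₁ = M/m₁ = 14, M₂ = M/m₂ = 13
Find y₁ ≡ M₁⁻¹ (mod m₁): 14⁻¹ ≡ 1 (mod 13)
Find y₂ ≡ M₂⁻¹ (mod m₂): 13⁻¹ ≡ 13 (mod 14)
x = a₁·M₁·y₁ + a₂·M₂·y₂ = 10·14·1 + 10·13·13 = 1830
Reduce mod 182: x ≡ 10
Check: 10 mod 13 = 10 ✓, 10 mod 14 = 10 ✓

x ≡ 10 (mod 182)


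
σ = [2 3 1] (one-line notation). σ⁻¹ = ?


To find σ⁻¹, swap domain and range:
σ(1) = 2 → σ⁻¹(2) = 1
σ(2) = 3 → σ⁻¹(3) = 2
σ(3) = 1 → σ⁻¹(1) = 3

σ⁻¹ = [3 1 2]


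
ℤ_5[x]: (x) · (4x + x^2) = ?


Expand and collect like terms; reduce coefficients mod 5:
x^0: 0·0 = 0 ≡ 0 (mod 5)
x^1: 0·4 + 1·0 = 0 ≡ 0 (mod 5)
x^2: 0·1 + 1·4 = 4 ≡ 4 (mod 5)
x^3: 1·1 = 1 ≡ 1 (mod 5)
Result: 4x^2 + x^3

f · g = 4x^2 + x^3


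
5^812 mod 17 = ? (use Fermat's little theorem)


Fermat's little theorem: if p is prime and gcd(a,p)=1, then a^(p-1) ≡ 1 (mod p)
p = 17 is prime, gcd(5,17) = 1
Reduce exponent: 812 mod 16 = 12
So 5^812 ≡ 5^12 (mod 17)
5^12 mod 17 = 4

5^812 ≡ 4 (mod 17)


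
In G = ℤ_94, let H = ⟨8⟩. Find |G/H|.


|⟨8⟩| = n / gcd(8, 94) = 94 / 2 = 47
H is normal (ℤ_94 is abelian).
|G/H| = |G| / |H| = 94 / 47 = 2

|G/H| = 2


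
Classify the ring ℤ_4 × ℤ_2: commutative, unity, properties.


Direct product ring; commutative with unity (1,1); but (1,0)·(0,1) = (0,0) gives zero divisors, so not an integral domain
Commutative: Yes
Integral domain: No
Has unity: Yes

ℤ_4 × ℤ_2: Commutative=Yes, Unity=Yes


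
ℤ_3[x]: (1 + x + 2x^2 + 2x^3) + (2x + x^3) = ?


Add coefficients mod 3:
x^0: 1 + 0 = 1 (mod 3)
x^1: 1 + 2 = 0 (mod 3)
x^2: 2 + 0 = 2 (mod 3)
x^3: 2 + 1 = 0 (mod 3)
Result: 1 + 2x^2

f + g = 1 + 2x^2


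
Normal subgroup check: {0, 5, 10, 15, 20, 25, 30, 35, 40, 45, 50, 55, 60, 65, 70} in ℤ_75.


H = {0, 5, 10, 15, 20, 25, 30, 35, 40, 45, 50, 55, 60, 65, 70} in ℤ_75
ℤ_75 is abelian; every subgroup of an abelian group is normal

Yes, normal subgroup


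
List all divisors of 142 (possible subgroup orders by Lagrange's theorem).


Lagrange's theorem: |H| divides |G|
|G| = 142
Divisors of 142: 1, 2, 71, 142

Possible subgroup orders: {1, 2, 71, 142}


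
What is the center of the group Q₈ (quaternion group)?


Z(G) = {g ∈ G | gx = xg for all x ∈ G}
In Q₈ = {±1, ±i, ±j, ±k}, only ±1 commute with every element

Z(Q₈ (quaternion group)) = {1, -1}


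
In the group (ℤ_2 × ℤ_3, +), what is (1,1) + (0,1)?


Operation: componentwise addition mod (2, 3)
(1,1) + (0,1) = ((a₁+b₁) mod 2, (a₂+b₂) mod 3) with a = (1,1), b = (0,1)

(1,1) + (0,1) = (1,2)


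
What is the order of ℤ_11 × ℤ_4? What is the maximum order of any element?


|ℤ_11 × ℤ_4| = 11 × 4 = 44
Max element order = lcm(11,4) = 44
Cyclic? Yes (gcd=1)

|ℤ_11×ℤ_4| = 44, max element order = 44


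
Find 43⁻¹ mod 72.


Use the extended Euclidean algorithm to write 1 = 43·s + 72·t; then s mod 72 is the inverse.
Euclidean algorithm:
  43 = 0·72 + 43
  72 = 1·43 + 29
  43 = 1·29 + 14
  29 = 2·14 + 1
  14 = 14·1 + 0
gcd(43,72) = 1
Back-substitution gives: 43·(-5) + 72·(3) = 1
So 43⁻¹ ≡ -5 ≡ 67 (mod 72)
Check: 43 × 67 = 2881 ≡ 1 (mod 72) ✓

43⁻¹ ≡ 67 (mod 72)


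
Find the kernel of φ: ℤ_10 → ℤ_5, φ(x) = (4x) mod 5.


Kernel = preimage of identity
ker(φ) = {x ∈ ℤ_10 : 4x ≡ 0 (mod 5)}. Since 5 | 10, φ is well-defined. The kernel is the cyclic subgroup ⟨5⟩ of ℤ_10 (order 2), i.e. {0, 5}

ker(φ) = {0, 5}


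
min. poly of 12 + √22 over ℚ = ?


Let α = 12 + √22. Then α - 12 = √22, so (α - 12)² = 22, giving α² - 24α + 122 = 0. Degree 2 and α ∉ ℚ, so this is the minimal polynomial.

Minimal polynomial: x² - 24x + 122


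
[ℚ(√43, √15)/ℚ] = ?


[ℚ(√43,√15):ℚ] = [ℚ(√43,√15):ℚ(√43)]·[ℚ(√43):ℚ] = 2·2 = 4

[ℚ(√43, √15)/ℚ] = 4


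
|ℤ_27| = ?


ℤ_n has n elements.

|ℤ_27| = 27


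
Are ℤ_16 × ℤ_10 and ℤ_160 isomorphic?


Comparing ℤ_16 × ℤ_10 and ℤ_160:
gcd(16,10) = 2 ≠ 1. Max element order in ℤ_16×ℤ_10 is lcm(16,10) = 80 < 160, so it has no element of order 160

No, ℤ_16 × ℤ_10 ≇ ℤ_160


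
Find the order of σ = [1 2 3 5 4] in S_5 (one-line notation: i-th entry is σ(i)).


Cycle decomposition: (4 5)
Cycle lengths: 2
Order = lcm(2) = 2

ord(σ) = 2


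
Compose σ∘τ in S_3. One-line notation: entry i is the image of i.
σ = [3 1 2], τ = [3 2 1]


σ∘τ: apply τ first, then σ
1 →τ 3 →σ 2
2 →τ 2 →σ 1
3 →τ 1 →σ 3

σ∘τ = [2 1 3]


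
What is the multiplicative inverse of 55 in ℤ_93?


Use the extended Euclidean algorithm to write 1 = 55·s + 93·t; then s mod 93 is the inverse.
Euclidean algorithm:
  55 = 0·93 + 55
  93 = 1·55 + 38
  55 = 1·38 + 17
  38 = 2·17 + 4
  17 = 4·4 + 1
  4 = 4·1 + 0
gcd(55,93) = 1
Back-substitution gives: 55·(22) + 93·(-13) = 1
So 55⁻¹ ≡ 22 ≡ 22 (mod 93)
Check: 55 × 22 = 1210 ≡ 1 (mod 93) ✓

55⁻¹ ≡ 22 (mod 93)


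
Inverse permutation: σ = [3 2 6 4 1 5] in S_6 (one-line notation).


To find σ⁻¹, swap domain and range:
σ(1) = 3 → σ⁻¹(3) = 1
σ(2) = 2 → σ⁻¹(2) = 2
σ(3) = 6 → σ⁻¹(6) = 3
σ(4) = 4 → σ⁻¹(4) = 4
σ(5) = 1 → σ⁻¹(1) = 5
σ(6) = 5 → σ⁻¹(5) = 6

σ⁻¹ = [5 2 1 4 6 3]


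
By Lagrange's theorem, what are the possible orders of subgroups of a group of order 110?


Lagrange's theorem: |H| divides |G|
|G| = 110
Divisors of 110: 1, 2, 5, 10, 11, 22, 55, 110

Possible subgroup orders: {1, 2, 5, 10, 11, 22, 55, 110}


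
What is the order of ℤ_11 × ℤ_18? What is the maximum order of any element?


|ℤ_11 × ℤ_18| = 11 × 18 = 198
Max element order = lcm(11,18) = 198
Cyclic? Yes (gcd=1)

|ℤ_11×ℤ_18| = 198, max element order = 198


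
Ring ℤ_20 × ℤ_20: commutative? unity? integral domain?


Direct product ring; commutative with unity (1,1); but (1,0)·(0,1) = (0,0) gives zero divisors, so not an integral domain
Commutative: Yes
Integral domain: No
Has unity: Yes

ℤ_20 × ℤ_20: Commutative=Yes, Unity=Yes


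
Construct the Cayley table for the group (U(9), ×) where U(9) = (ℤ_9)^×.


Elements: {1, 2, 4, 5, 7, 8}
Operation: multiplication mod 9
Entry (a, b) = (a × b) mod 9

Cayley table:
  | 1 | 2 | 4 | 5 | 7 | 8
1 | 1 | 2 | 4 | 5 | 7 | 8
2 | 2 | 4 | 8 | 1 | 5 | 7
4 | 4 | 8 | 7 | 2 | 1 | 5
5 | 5 | 1 | 2 | 7 | 8 | 4
7 | 7 | 5 | 1 | 8 | 4 | 2
8 | 8 | 7 | 5 | 4 | 2 | 1


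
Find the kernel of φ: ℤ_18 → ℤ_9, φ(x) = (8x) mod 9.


Kernel = preimage of identity
ker(φ) = {x ∈ ℤ_18 : 8x ≡ 0 (mod 9)}. Since 9 | 18, φ is well-defined. The kernel is the cyclic subgroup ⟨9⟩ of ℤ_18 (order 2), i.e. {0, 9}

ker(φ) = {0, 9}


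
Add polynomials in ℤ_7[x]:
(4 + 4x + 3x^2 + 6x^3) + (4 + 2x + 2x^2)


Add coefficients mod 7:
x^0: 4 + 4 = 1 (mod 7)
x^1: 4 + 2 = 6 (mod 7)
x^2: 3 + 2 = 5 (mod 7)
x^3: 6 + 0 = 6 (mod 7)
Result: 1 + 6x + 5x^2 + 6x^3

f + g = 1 + 6x + 5x^2 + 6x^3


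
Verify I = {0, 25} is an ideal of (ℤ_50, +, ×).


Check ideal conditions for I = {0, 25} in ℤ_50:
(1) I is an additive subgroup? Yes
(2) For r ∈ ℤ_50 and a ∈ I: r·a ∈ I? Yes

Yes, I is an ideal of ℤ_50


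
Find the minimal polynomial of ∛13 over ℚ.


∛13 satisfies x³ - 13 = 0, irreducible over ℚ (no rational root; 13 is not a perfect cube)

Minimal polynomial: x³ - 13


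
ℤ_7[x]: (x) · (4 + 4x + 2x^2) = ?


Expand and collect like terms; reduce coefficients mod 7:
x^0: 0·4 = 0 ≡ 0 (mod 7)
x^1: 0·4 + 1·4 = 4 ≡ 4 (mod 7)
x^2: 0·2 + 1·4 = 4 ≡ 4 (mod 7)
x^3: 1·2 = 2 ≡ 2 (mod 7)
Result: 4x + 4x^2 + 2x^3

f · g = 4x + 4x^2 + 2x^3


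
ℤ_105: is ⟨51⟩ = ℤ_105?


g generates ℤ_n iff gcd(g, n) = 1
gcd(51, 105) = 3
Since gcd = 3 ≠ 1, ⟨51⟩ has order 35 < 105, so 51 is not a generator.

No, 51 does not generate ℤ_105


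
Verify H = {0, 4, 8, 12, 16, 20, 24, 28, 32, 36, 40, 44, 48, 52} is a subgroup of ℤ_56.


Subgroup test for H = {0, 4, 8, 12, 16, 20, 24, 28, 32, 36, 40, 44, 48, 52} in (ℤ_56, +):
(1) 0 ∈ H? Yes
(2) Closure: for all a,b ∈ H, (a+b) mod 56 ∈ H? Yes
(3) Inverses: for all a ∈ H, -a mod 56 ∈ H? Yes

Yes, H is a subgroup of ℤ_56


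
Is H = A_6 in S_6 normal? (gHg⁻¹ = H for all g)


H = A_6 in S_6
A_6 has index 2 in S_6, and every subgroup of index 2 is normal

Yes, normal subgroup


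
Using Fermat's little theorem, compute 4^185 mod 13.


Fermat's little theorem: if p is prime and gcd(a,p)=1, then a^(p-1) ≡ 1 (mod p)
p = 13 is prime, gcd(4,13) = 1
Reduce exponent: 185 mod 12 = 5
So 4^185 ≡ 4^5 (mod 13)
4^5 mod 13 = 10

4^185 ≡ 10 (mod 13)


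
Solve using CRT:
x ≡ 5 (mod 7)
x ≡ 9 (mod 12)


m₁ = 7, m₂ = 12, gcd = 1, so CRT applies. M = m₁·m₂ = 84
Let M₁ = M/m₁ = 12, M₂ = M/m₂ = 7
Find y₁ ≡ M₁⁻¹ (mod m₁): 12⁻¹ ≡ 3 (mod 7)
Find y₂ ≡ M₂⁻¹ (mod m₂): 7⁻¹ ≡ 7 (mod 12)
x = a₁·M₁·y₁ + a₂·M₂·y₂ = 5·12·3 + 9·7·7 = 621
Reduce mod 84: x ≡ 33
Check: 33 mod 7 = 5 ✓, 33 mod 12 = 9 ✓

x ≡ 33 (mod 84)


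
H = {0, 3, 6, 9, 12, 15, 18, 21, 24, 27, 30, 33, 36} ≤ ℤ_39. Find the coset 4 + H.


4 + H = {4 + h (mod 39) : h ∈ H}
4+0=4, 4+3=7, 4+6=10, 4+9=13, 4+12=16, 4+15=19, 4+18=22, 4+21=25, 4+24=28, 4+27=31, 4+30=34, 4+33=37, 4+36=1
4 + H = {1, 4, 7, 10, 13, 16, 19, 22, 25, 28, 31, 34, 37} = 1 + H

4 + H = {1, 4, 7, 10, 13, 16, 19, 22, 25, 28, 31, 34, 37}


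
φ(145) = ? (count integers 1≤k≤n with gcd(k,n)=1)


Factor n: 145 = 5 × 29
φ(n) = n · ∏(1 - 1/p) over distinct primes p | n
φ(145) = 145 · (1 - 1/5) · (1 - 1/29) = 112

φ(145) = 112


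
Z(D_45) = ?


Z(G) = {g ∈ G | gx = xg for all x ∈ G}
For odd n, Z(D_n) = {e}: no nontrivial rotation commutes with all reflections

Z(D_45) = {e}


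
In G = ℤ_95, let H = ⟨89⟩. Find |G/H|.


|⟨89⟩| = n / gcd(89, 95) = 95 / 1 = 95
H is normal (ℤ_95 is abelian).
|G/H| = |G| / |H| = 95 / 95 = 1

|G/H| = 1


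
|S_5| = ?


|S_n| = n! (number of permutations of n symbols)
|S_5| = 5! = 120

|S_5| = 120


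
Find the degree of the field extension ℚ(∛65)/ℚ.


∛65 has minimal polynomial x³ - 65 (irreducible over ℚ since 65 is not a perfect cube)

[ℚ(∛65)/ℚ] = 3


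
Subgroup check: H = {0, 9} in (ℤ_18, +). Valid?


Subgroup test for H = {0, 9} in (ℤ_18, +):
(1) 0 ∈ H? Yes
(2) Closure: for all a,b ∈ H, (a+b) mod 18 ∈ H? Yes
(3) Inverses: for all a ∈ H, -a mod 18 ∈ H? Yes

Yes, H is a subgroup of ℤ_18


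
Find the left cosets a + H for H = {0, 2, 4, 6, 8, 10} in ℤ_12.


H = {0, 2, 4, 6, 8, 10}, |H| = 6
Number of cosets = |G|/|H| = 12/6 = 2
0 + H = {0, 2, 4, 6, 8, 10}
1 + H = {1, 3, 5, 7, 9, 11}

Cosets: 0+H={0,2,4,6,8,10}; 1+H={1,3,5,7,9,11}


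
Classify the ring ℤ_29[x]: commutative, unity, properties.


ℤ_29 is a field (n prime), so ℤ_29[x] is a commutative integral domain with unity
Commutative: Yes
Integral domain: Yes
Has unity: Yes

ℤ_29[x]: Commutative=Yes, Unity=Yes


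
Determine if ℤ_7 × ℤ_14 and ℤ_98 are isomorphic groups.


Comparing ℤ_7 × ℤ_14 and ℤ_98:
gcd(7,14) = 7 ≠ 1. Max element order in ℤ_7×ℤ_14 is lcm(7,14) = 14 < 98, so it has no element of order 98

No, ℤ_7 × ℤ_14 ≇ ℤ_98


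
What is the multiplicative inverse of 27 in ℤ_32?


Use the extended Euclidean algorithm to write 1 = 27·s + 32·t; then s mod 32 is the inverse.
Euclidean algorithm:
  27 = 0·32 + 27
  32 = 1·27 + 5
  27 = 5·5 + 2
  5 = 2·2 + 1
  2 = 2·1 + 0
gcd(27,32) = 1
Back-substitution gives: 27·(-13) + 32·(11) = 1
So 27⁻¹ ≡ -13 ≡ 19 (mod 32)
Check: 27 × 19 = 513 ≡ 1 (mod 32) ✓

27⁻¹ ≡ 19 (mod 32)


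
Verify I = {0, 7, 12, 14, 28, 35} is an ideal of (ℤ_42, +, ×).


Check ideal conditions for I = {0, 7, 12, 14, 28, 35} in ℤ_42:
(1) I is an additive subgroup? No
(2) For r ∈ ℤ_42 and a ∈ I: r·a ∈ I? No  [counterexample: r=2, a=12, r·a mod 42 = 24 ∉ I]

No, I is not an ideal of ℤ_42


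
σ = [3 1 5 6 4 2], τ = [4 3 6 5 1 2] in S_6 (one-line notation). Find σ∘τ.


σ∘τ: apply τ first, then σ
1 →τ 4 →σ 6
2 →τ 3 →σ 5
3 →τ 6 →σ 2
4 →τ 5 →σ 4
5 →τ 1 →σ 3
6 →τ 2 →σ 1

σ∘τ = [6 5 2 4 3 1]


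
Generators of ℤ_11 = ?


g generates ℤ_n iff gcd(g,n) = 1
Checking each g ∈ {1,...,10}:
gcd(1,11) = 1
gcd(2,11) = 1
gcd(3,11) = 1
gcd(4,11) = 1
gcd(5,11) = 1
gcd(6,11) = 1
gcd(7,11) = 1
gcd(8,11) = 1
gcd(9,11) = 1
gcd(10,11) = 1
Generators: {1, 2, 3, 4, 5, 6, 7, 8, 9, 10}
Number of generators = φ(11) = 10

Generators of ℤ_11 = {1, 2, 3, 4, 5, 6, 7, 8, 9, 10}


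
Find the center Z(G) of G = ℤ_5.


Z(G) = {g ∈ G | gx = xg for all x ∈ G}
ℤ_5 is abelian, so Z(G) = G

Z(ℤ_5) = ℤ_5


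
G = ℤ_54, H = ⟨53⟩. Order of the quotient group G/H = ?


|⟨53⟩| = n / gcd(53, 54) = 54 / 1 = 54
H is normal (ℤ_54 is abelian).
|G/H| = |G| / |H| = 54 / 54 = 1

|G/H| = 1


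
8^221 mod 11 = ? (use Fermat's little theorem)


Fermat's little theorem: if p is prime and gcd(a,p)=1, then a^(p-1) ≡ 1 (mod p)
p = 11 is prime, gcd(8,11) = 1
Reduce exponent: 221 mod 10 = 1
So 8^221 ≡ 8^1 (mod 11)
8^1 mod 11 = 8

8^221 ≡ 8 (mod 11)


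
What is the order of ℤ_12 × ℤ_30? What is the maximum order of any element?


|ℤ_12 × ℤ_30| = 12 × 30 = 360
Max element order = lcm(12,30) = 60
Cyclic? No (gcd=6)

|ℤ_12×ℤ_30| = 360, max element order = 60


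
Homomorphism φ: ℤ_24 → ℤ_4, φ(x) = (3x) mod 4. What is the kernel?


Kernel = preimage of identity
ker(φ) = {x ∈ ℤ_24 : 3x ≡ 0 (mod 4)}. Since 4 | 24, φ is well-defined. The kernel is the cyclic subgroup ⟨4⟩ of ℤ_24 (order 6), i.e. {0, 4, 8, 12, 16, 20}

ker(φ) = {0, 4, 8, 12, 16, 20}


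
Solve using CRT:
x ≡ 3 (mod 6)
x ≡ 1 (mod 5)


m₁ = 6, m₂ = 5, gcd = 1, so CRT applies. M = m₁·m₂ = 30
Let M₁ = M/m₁ = 5, M₂ = M/m₂ = 6
Find y₁ ≡ M₁⁻¹ (mod m₁): 5⁻¹ ≡ 5 (mod 6)
Find y₂ ≡ M₂⁻¹ (mod m₂): 6⁻¹ ≡ 1 (mod 5)
x = a₁·M₁·y₁ + a₂·M₂·y₂ = 3·5·5 + 1·6·1 = 81
Reduce mod 30: x ≡ 21
Check: 21 mod 6 = 3 ✓, 21 mod 5 = 1 ✓

x ≡ 21 (mod 30)
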